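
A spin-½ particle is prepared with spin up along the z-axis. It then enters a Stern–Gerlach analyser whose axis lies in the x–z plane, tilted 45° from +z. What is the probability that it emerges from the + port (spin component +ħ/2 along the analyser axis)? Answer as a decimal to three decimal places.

0.854

For spin-½, the probability of finding spin-up along an axis at angle θ to the initial spin direction is cos²(θ/2); spin-down is sin²(θ/2).
θ = 45°, so P = cos²(22.5°) ≈ 0.854.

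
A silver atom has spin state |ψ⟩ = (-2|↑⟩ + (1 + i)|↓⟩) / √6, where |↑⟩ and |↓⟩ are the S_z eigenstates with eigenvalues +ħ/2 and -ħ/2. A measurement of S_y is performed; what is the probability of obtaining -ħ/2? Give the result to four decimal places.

|-y⟩ = (|↑⟩ - i|↓⟩)/√2, so ⟨-y|ψ⟩ = (-3 + i) / (√2·√6).
P = |-3 + i|² / 12 = 10/12.

0.8333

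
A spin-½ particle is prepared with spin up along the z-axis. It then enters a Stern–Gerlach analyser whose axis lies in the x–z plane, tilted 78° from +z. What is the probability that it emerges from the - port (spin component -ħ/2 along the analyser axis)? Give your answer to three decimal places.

For spin-½, the probability of finding spin-up along an axis at angle θ to the initial spin direction is cos²(θ/2); spin-down is sin²(θ/2).
θ = 78°, so P = sin²(39°) ≈ 0.396.

0.396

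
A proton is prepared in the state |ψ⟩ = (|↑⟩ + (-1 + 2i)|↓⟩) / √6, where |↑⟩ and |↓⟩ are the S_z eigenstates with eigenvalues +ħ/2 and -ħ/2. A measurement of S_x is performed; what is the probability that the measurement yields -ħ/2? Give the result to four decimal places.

0.6667

|-x⟩ = (|↑⟩ - |↓⟩)/√2, so ⟨-x|ψ⟩ = (2 - 2i) / (√2·√6).
P = |2 - 2i|² / 12 = 8/12.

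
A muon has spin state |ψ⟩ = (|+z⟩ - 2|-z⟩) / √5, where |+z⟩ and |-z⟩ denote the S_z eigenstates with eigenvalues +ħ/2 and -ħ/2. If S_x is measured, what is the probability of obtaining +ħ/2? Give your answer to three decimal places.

0.100

|+x⟩ = (|+z⟩ + |-z⟩)/√2, so ⟨+x|ψ⟩ = (-1) / (√2·√5).
P = |-1|² / 10 = 1/10.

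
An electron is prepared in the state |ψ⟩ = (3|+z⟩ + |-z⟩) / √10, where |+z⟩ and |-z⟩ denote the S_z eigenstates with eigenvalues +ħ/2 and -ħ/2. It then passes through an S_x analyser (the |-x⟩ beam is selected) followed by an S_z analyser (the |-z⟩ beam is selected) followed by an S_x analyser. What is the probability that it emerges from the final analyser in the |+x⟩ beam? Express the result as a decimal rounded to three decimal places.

First analyser (S_x): P(|-x⟩) = |⟨-x|ψ⟩|² = 4/20.
After stage 1 the state is |-x⟩; P(|-z⟩) = |⟨-z|-x⟩|² = 1/2.
After stage 2 the state is |-z⟩; P(|+x⟩) = |⟨+x|-z⟩|² = 1/2.
Joint probability = 4/20 × 1/2 × 1/2 = 0.050.

0.050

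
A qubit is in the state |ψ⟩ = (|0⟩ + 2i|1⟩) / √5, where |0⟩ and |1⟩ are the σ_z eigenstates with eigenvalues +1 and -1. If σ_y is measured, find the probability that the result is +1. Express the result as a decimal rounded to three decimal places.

|+y⟩ = (|0⟩ + i|1⟩)/√2, so ⟨+y|ψ⟩ = (3) / (√2·√5).
P = |3|² / 10 = 9/10.

0.900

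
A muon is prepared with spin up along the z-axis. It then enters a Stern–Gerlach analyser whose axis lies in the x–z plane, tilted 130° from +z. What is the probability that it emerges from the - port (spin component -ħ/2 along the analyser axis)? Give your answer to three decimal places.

For spin-½, the probability of finding spin-up along an axis at angle θ to the initial spin direction is cos²(θ/2); spin-down is sin²(θ/2).
θ = 130°, so P = sin²(65°) ≈ 0.821.

0.821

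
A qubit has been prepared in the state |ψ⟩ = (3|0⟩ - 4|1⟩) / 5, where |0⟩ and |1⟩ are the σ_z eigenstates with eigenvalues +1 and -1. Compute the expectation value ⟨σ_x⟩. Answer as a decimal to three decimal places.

-0.960

⟨σ_x⟩ = 2 Re(a* b)/(|a|²+|b|²) with a = 3, b = -4.
a* b = -12, so ⟨σ_x⟩ = -24/25.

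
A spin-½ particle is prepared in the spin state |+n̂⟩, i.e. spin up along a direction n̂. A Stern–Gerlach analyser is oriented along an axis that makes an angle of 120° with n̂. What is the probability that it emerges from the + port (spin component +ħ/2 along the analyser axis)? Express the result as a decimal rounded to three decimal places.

For spin-½, the probability of finding spin-up along an axis at angle θ to the initial spin direction is cos²(θ/2); spin-down is sin²(θ/2).
θ = 120°, so P = cos²(60°) ≈ 0.250.

0.250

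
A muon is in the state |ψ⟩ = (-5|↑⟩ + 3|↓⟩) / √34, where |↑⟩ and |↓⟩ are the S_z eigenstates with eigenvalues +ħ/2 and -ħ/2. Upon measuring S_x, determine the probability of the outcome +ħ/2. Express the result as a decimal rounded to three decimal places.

|+x⟩ = (|↑⟩ + |↓⟩)/√2, so ⟨+x|ψ⟩ = (-2) / (√2·√34).
P = |-2|² / 68 = 4/68.

0.059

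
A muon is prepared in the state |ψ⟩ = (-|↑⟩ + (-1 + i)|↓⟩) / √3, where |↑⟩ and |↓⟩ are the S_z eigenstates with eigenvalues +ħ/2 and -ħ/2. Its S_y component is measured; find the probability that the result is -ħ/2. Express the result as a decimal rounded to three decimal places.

0.833

|-y⟩ = (|↑⟩ - i|↓⟩)/√2, so ⟨-y|ψ⟩ = (-2 - i) / (√2·√3).
P = |-2 - i|² / 6 = 5/6.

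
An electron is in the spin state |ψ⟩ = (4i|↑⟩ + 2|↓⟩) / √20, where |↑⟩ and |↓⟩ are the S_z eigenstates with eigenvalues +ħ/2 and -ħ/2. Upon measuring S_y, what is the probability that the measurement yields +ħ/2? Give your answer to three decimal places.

0.100

|+y⟩ = (|↑⟩ + i|↓⟩)/√2, so ⟨+y|ψ⟩ = (2i) / (√2·√20).
P = |2i|² / 40 = 4/40.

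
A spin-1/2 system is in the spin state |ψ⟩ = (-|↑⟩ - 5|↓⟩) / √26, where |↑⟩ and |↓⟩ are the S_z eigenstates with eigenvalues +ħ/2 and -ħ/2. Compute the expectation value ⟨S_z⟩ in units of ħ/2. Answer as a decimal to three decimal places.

-0.923

⟨σ_z⟩ = |a|² - |b|² divided by |a|²+|b|², with a, b the |↑⟩, |↓⟩ amplitudes.
= (1 - 25)/26 = -24/26.
⟨S_z⟩ = (ħ/2)·⟨σ_z⟩.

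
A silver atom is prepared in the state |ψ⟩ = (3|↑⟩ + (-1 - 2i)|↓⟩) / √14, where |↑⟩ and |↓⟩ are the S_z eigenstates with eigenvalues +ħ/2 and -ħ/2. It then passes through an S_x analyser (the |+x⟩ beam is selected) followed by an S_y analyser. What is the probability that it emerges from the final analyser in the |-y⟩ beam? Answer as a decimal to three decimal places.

0.143

First analyser (S_x): P(|+x⟩) = |⟨+x|ψ⟩|² = 8/28.
After stage 1 the state is |+x⟩; P(|-y⟩) = |⟨-y|+x⟩|² = 1/2.
Joint probability = 8/28 × 1/2 = 0.143.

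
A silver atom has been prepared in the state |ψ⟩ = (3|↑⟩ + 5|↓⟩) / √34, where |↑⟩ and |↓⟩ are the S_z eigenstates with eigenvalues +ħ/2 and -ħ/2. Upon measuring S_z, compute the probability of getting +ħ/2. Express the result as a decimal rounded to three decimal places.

0.265

The +ħ/2 outcome corresponds to |↑⟩. Its amplitude in |ψ⟩ is 3/√34.
P = |3|² / 34 = 9/34.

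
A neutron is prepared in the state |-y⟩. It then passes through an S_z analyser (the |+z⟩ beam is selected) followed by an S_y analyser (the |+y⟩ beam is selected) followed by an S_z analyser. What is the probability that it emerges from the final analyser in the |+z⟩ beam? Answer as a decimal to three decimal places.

0.125

First analyser (S_z): from |-y⟩, P(|+z⟩) = 1/2.
After stage 1 the state is |+z⟩; P(|+y⟩) = |⟨+y|+z⟩|² = 1/2.
After stage 2 the state is |+y⟩; P(|+z⟩) = |⟨+z|+y⟩|² = 1/2.
Joint probability = 1/2 × 1/2 × 1/2 = 0.125.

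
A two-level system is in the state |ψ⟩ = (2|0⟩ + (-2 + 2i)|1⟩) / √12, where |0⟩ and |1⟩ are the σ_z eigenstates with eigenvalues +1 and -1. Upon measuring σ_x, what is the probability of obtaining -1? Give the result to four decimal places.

0.8333

|-x⟩ = (|0⟩ - |1⟩)/√2, so ⟨-x|ψ⟩ = (4 - 2i) / (√2·√12).
P = |4 - 2i|² / 24 = 20/24.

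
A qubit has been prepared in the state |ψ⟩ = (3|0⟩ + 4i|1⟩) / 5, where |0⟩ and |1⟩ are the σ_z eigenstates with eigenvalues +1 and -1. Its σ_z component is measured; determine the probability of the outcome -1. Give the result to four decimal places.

The -1 outcome corresponds to |1⟩. Its amplitude in |ψ⟩ is 4i/5.
P = |4i|² / 25 = 16/25.

0.6400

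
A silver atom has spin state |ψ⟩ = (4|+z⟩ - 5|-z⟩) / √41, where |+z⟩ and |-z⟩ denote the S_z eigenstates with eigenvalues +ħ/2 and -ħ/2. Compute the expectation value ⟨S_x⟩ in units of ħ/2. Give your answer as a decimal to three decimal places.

⟨σ_x⟩ = 2 Re(a* b)/(|a|²+|b|²) with a = 4, b = -5.
a* b = -20, so ⟨σ_x⟩ = -40/41.
⟨S_x⟩ = (ħ/2)·⟨σ_x⟩.

-0.976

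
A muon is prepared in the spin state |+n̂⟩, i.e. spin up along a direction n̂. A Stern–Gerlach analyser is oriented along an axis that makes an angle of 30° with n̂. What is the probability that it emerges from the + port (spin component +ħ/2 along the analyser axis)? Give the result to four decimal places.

For spin-½, the probability of finding spin-up along an axis at angle θ to the initial spin direction is cos²(θ/2); spin-down is sin²(θ/2).
θ = 30°, so P = cos²(15°) ≈ 0.9330.

0.9330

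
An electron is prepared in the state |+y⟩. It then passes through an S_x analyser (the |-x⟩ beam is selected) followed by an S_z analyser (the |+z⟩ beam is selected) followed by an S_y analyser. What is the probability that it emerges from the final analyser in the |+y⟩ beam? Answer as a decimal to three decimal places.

First analyser (S_x): from |+y⟩, P(|-x⟩) = 1/2.
After stage 1 the state is |-x⟩; P(|+z⟩) = |⟨+z|-x⟩|² = 1/2.
After stage 2 the state is |+z⟩; P(|+y⟩) = |⟨+y|+z⟩|² = 1/2.
Joint probability = 1/2 × 1/2 × 1/2 = 0.125.

0.125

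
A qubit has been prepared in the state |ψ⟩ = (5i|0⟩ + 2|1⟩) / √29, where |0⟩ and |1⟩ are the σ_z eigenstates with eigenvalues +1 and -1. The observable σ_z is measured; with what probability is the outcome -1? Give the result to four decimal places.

The -1 outcome corresponds to |1⟩. Its amplitude in |ψ⟩ is 2/√29.
P = |2|² / 29 = 4/29.

0.1379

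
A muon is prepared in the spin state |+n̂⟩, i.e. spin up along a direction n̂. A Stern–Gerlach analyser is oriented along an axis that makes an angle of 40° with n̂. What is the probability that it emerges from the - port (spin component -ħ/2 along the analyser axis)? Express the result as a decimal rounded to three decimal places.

For spin-½, the probability of finding spin-up along an axis at angle θ to the initial spin direction is cos²(θ/2); spin-down is sin²(θ/2).
θ = 40°, so P = sin²(20°) ≈ 0.117.

0.117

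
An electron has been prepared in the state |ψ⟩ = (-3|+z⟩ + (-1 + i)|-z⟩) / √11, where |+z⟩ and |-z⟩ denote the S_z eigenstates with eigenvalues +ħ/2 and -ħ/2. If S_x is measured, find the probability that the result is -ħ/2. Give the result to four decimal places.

0.2273

|-x⟩ = (|+z⟩ - |-z⟩)/√2, so ⟨-x|ψ⟩ = (-2 - i) / (√2·√11).
P = |-2 - i|² / 22 = 5/22.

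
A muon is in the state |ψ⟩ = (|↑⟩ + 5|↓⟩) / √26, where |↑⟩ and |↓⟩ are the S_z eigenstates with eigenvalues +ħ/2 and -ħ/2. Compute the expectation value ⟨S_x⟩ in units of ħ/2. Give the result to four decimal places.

0.3846

⟨σ_x⟩ = 2 Re(a* b)/(|a|²+|b|²) with a = 1, b = 5.
a* b = 5, so ⟨σ_x⟩ = 10/26.
⟨S_x⟩ = (ħ/2)·⟨σ_x⟩.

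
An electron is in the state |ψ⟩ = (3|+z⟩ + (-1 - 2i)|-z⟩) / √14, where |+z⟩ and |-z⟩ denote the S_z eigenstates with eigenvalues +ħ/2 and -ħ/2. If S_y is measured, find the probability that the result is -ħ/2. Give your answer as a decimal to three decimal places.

|-y⟩ = (|+z⟩ - i|-z⟩)/√2, so ⟨-y|ψ⟩ = (5 - i) / (√2·√14).
P = |5 - i|² / 28 = 26/28.

0.929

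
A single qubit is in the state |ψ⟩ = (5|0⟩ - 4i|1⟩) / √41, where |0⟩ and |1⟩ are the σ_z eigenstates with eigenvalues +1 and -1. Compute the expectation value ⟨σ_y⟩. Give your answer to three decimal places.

⟨σ_y⟩ = 2 Im(a* b)/(|a|²+|b|²) with a = 5, b = -4i.
a* b = -20i, so ⟨σ_y⟩ = -40/41.

-0.976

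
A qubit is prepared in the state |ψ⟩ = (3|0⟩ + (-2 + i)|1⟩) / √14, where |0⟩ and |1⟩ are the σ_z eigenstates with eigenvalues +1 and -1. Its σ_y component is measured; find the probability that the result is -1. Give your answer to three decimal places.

0.286

|-y⟩ = (|0⟩ - i|1⟩)/√2, so ⟨-y|ψ⟩ = (2 - 2i) / (√2·√14).
P = |2 - 2i|² / 28 = 8/28.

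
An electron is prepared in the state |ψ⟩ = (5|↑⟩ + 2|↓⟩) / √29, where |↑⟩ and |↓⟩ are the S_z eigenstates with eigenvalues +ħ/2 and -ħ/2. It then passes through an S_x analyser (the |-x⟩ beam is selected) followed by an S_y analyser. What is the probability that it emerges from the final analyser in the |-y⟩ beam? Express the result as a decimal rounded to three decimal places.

First analyser (S_x): P(|-x⟩) = |⟨-x|ψ⟩|² = 9/58.
After stage 1 the state is |-x⟩; P(|-y⟩) = |⟨-y|-x⟩|² = 1/2.
Joint probability = 9/58 × 1/2 = 0.078.

0.078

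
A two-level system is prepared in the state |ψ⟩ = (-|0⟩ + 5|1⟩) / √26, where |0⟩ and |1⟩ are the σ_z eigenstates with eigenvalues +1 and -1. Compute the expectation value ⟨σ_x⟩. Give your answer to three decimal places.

-0.385

⟨σ_x⟩ = 2 Re(a* b)/(|a|²+|b|²) with a = -1, b = 5.
a* b = -5, so ⟨σ_x⟩ = -10/26.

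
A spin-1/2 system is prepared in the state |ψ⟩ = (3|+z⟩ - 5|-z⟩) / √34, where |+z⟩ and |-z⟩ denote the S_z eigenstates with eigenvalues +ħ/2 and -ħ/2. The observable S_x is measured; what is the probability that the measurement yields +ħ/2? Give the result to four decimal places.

0.0588

|+x⟩ = (|+z⟩ + |-z⟩)/√2, so ⟨+x|ψ⟩ = (-2) / (√2·√34).
P = |-2|² / 68 = 4/68.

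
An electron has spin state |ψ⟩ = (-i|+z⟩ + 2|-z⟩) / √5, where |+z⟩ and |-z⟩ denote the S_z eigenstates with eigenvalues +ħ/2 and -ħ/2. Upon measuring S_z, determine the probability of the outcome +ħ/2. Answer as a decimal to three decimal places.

0.200

The +ħ/2 outcome corresponds to |+z⟩. Its amplitude in |ψ⟩ is -i/√5.
P = |-i|² / 5 = 1/5.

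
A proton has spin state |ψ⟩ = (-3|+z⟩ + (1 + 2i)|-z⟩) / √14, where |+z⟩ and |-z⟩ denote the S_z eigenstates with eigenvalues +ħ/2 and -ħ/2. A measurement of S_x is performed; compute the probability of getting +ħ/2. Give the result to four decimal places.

|+x⟩ = (|+z⟩ + |-z⟩)/√2, so ⟨+x|ψ⟩ = (-2 + 2i) / (√2·√14).
P = |-2 + 2i|² / 28 = 8/28.

0.2857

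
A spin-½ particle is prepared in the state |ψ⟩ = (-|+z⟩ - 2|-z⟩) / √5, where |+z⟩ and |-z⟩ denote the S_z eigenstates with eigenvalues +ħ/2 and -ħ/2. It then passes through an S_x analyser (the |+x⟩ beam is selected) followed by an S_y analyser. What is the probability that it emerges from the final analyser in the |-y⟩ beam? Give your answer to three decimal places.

First analyser (S_x): P(|+x⟩) = |⟨+x|ψ⟩|² = 9/10.
After stage 1 the state is |+x⟩; P(|-y⟩) = |⟨-y|+x⟩|² = 1/2.
Joint probability = 9/10 × 1/2 = 0.450.

0.450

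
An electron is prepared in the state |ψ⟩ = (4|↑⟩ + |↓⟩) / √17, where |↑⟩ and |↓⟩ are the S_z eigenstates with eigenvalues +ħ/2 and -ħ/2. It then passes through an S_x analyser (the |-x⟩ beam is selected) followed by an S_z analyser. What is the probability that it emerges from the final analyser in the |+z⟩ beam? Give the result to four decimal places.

0.1324

First analyser (S_x): P(|-x⟩) = |⟨-x|ψ⟩|² = 9/34.
After stage 1 the state is |-x⟩; P(|+z⟩) = |⟨+z|-x⟩|² = 1/2.
Joint probability = 9/34 × 1/2 = 0.1324.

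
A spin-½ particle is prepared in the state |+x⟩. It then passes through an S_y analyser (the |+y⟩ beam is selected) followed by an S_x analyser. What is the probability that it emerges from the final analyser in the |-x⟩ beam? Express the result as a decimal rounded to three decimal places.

First analyser (S_y): from |+x⟩, P(|+y⟩) = 1/2.
After stage 1 the state is |+y⟩; P(|-x⟩) = |⟨-x|+y⟩|² = 1/2.
Joint probability = 1/2 × 1/2 = 0.250.

0.250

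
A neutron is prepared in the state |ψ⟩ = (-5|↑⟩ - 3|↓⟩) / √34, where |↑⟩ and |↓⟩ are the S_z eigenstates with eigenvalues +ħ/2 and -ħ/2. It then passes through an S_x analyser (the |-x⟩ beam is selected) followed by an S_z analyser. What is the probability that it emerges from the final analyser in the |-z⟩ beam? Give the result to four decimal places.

0.0294

First analyser (S_x): P(|-x⟩) = |⟨-x|ψ⟩|² = 4/68.
After stage 1 the state is |-x⟩; P(|-z⟩) = |⟨-z|-x⟩|² = 1/2.
Joint probability = 4/68 × 1/2 = 0.0294.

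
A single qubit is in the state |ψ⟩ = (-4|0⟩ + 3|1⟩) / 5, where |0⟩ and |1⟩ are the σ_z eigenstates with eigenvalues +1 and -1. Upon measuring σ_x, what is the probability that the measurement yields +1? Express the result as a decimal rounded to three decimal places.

0.020

|+x⟩ = (|0⟩ + |1⟩)/√2, so ⟨+x|ψ⟩ = (-1) / (√2·5).
P = |-1|² / 50 = 1/50.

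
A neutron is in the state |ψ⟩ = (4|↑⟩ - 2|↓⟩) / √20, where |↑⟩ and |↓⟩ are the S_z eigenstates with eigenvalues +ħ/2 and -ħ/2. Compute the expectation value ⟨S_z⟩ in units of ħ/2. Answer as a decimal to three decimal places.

0.600

⟨σ_z⟩ = |a|² - |b|² divided by |a|²+|b|², with a, b the |↑⟩, |↓⟩ amplitudes.
= (16 - 4)/20 = 12/20.
⟨S_z⟩ = (ħ/2)·⟨σ_z⟩.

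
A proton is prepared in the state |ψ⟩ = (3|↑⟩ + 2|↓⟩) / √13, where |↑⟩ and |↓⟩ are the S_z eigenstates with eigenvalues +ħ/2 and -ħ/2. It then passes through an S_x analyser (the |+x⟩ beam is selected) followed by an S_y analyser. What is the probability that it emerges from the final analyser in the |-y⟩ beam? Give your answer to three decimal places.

First analyser (S_x): P(|+x⟩) = |⟨+x|ψ⟩|² = 25/26.
After stage 1 the state is |+x⟩; P(|-y⟩) = |⟨-y|+x⟩|² = 1/2.
Joint probability = 25/26 × 1/2 = 0.481.

0.481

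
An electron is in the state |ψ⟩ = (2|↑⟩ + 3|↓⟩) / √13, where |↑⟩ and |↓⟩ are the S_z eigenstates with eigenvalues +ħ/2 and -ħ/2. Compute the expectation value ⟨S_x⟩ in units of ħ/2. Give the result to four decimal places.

⟨σ_x⟩ = 2 Re(a* b)/(|a|²+|b|²) with a = 2, b = 3.
a* b = 6, so ⟨σ_x⟩ = 12/13.
⟨S_x⟩ = (ħ/2)·⟨σ_x⟩.

0.9231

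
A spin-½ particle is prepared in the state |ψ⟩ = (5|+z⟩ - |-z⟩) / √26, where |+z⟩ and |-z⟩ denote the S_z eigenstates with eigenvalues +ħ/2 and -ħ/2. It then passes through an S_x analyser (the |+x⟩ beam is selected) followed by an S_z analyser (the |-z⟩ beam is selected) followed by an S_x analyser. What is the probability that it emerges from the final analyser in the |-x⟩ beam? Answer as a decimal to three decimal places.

0.077

First analyser (S_x): P(|+x⟩) = |⟨+x|ψ⟩|² = 16/52.
After stage 1 the state is |+x⟩; P(|-z⟩) = |⟨-z|+x⟩|² = 1/2.
After stage 2 the state is |-z⟩; P(|-x⟩) = |⟨-x|-z⟩|² = 1/2.
Joint probability = 16/52 × 1/2 × 1/2 = 0.077.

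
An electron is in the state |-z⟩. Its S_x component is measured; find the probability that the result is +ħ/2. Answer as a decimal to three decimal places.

0.500

In the S_z basis, |-z⟩ = |-z⟩ and |+x⟩ = (|+z⟩ + |-z⟩)/√2.
|⟨+x|-z⟩|² = 1/2.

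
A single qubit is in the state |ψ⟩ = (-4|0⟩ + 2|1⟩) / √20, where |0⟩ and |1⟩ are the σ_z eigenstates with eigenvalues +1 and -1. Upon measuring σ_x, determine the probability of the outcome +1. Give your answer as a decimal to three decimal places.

|+x⟩ = (|0⟩ + |1⟩)/√2, so ⟨+x|ψ⟩ = (-2) / (√2·√20).
P = |-2|² / 40 = 4/40.

0.100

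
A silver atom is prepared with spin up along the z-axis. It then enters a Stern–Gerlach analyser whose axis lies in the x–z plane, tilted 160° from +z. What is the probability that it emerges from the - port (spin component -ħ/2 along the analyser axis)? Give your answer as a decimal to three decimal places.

0.970

For spin-½, the probability of finding spin-up along an axis at angle θ to the initial spin direction is cos²(θ/2); spin-down is sin²(θ/2).
θ = 160°, so P = sin²(80°) ≈ 0.970.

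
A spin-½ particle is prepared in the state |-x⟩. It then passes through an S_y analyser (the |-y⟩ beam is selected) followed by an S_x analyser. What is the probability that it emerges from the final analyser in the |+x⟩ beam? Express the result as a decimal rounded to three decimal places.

First analyser (S_y): from |-x⟩, P(|-y⟩) = 1/2.
After stage 1 the state is |-y⟩; P(|+x⟩) = |⟨+x|-y⟩|² = 1/2.
Joint probability = 1/2 × 1/2 = 0.250.

0.250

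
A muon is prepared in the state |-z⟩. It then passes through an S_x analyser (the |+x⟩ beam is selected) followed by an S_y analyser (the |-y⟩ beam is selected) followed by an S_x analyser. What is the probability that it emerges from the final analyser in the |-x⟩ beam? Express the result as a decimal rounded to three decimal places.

First analyser (S_x): from |-z⟩, P(|+x⟩) = 1/2.
After stage 1 the state is |+x⟩; P(|-y⟩) = |⟨-y|+x⟩|² = 1/2.
After stage 2 the state is |-y⟩; P(|-x⟩) = |⟨-x|-y⟩|² = 1/2.
Joint probability = 1/2 × 1/2 × 1/2 = 0.125.

0.125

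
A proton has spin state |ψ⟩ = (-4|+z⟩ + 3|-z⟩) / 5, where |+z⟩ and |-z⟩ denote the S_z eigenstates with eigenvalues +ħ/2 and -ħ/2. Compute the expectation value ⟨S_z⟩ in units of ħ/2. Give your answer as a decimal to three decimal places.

0.280

⟨σ_z⟩ = |a|² - |b|² divided by |a|²+|b|², with a, b the |+z⟩, |-z⟩ amplitudes.
= (16 - 9)/25 = 7/25.
⟨S_z⟩ = (ħ/2)·⟨σ_z⟩.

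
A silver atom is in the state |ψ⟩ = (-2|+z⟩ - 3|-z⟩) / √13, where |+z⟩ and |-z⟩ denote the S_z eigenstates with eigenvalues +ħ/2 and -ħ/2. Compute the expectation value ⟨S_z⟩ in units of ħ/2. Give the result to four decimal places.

-0.3846

⟨σ_z⟩ = |a|² - |b|² divided by |a|²+|b|², with a, b the |+z⟩, |-z⟩ amplitudes.
= (4 - 9)/13 = -5/13.
⟨S_z⟩ = (ħ/2)·⟨σ_z⟩.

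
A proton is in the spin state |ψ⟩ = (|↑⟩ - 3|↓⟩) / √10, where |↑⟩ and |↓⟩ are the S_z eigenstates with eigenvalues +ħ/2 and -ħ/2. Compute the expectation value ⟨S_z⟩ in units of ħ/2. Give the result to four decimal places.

⟨σ_z⟩ = |a|² - |b|² divided by |a|²+|b|², with a, b the |↑⟩, |↓⟩ amplitudes.
= (1 - 9)/10 = -8/10.
⟨S_z⟩ = (ħ/2)·⟨σ_z⟩.

-0.8000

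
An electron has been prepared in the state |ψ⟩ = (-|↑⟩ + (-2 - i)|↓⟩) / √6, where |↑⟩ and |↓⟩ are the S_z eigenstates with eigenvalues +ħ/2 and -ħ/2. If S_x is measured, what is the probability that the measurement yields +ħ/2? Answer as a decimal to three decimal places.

0.833

|+x⟩ = (|↑⟩ + |↓⟩)/√2, so ⟨+x|ψ⟩ = (-3 - i) / (√2·√6).
P = |-3 - i|² / 12 = 10/12.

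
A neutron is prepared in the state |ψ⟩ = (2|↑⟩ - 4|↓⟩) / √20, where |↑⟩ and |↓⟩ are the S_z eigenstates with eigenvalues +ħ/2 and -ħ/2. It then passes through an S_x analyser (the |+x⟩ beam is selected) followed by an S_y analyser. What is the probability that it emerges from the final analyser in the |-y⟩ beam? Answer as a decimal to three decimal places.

First analyser (S_x): P(|+x⟩) = |⟨+x|ψ⟩|² = 4/40.
After stage 1 the state is |+x⟩; P(|-y⟩) = |⟨-y|+x⟩|² = 1/2.
Joint probability = 4/40 × 1/2 = 0.050.

0.050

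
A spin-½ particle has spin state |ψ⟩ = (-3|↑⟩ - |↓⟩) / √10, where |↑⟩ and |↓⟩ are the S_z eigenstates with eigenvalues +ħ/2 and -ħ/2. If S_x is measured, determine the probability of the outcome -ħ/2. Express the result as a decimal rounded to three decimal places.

|-x⟩ = (|↑⟩ - |↓⟩)/√2, so ⟨-x|ψ⟩ = (-2) / (√2·√10).
P = |-2|² / 20 = 4/20.

0.200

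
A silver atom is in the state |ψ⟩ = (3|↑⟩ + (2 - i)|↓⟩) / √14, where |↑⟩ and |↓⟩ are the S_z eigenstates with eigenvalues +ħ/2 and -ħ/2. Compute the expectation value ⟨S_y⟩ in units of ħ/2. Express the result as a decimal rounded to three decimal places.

⟨σ_y⟩ = 2 Im(a* b)/(|a|²+|b|²) with a = 3, b = (2 - i).
a* b = (6 - 3i), so ⟨σ_y⟩ = -6/14.
⟨S_y⟩ = (ħ/2)·⟨σ_y⟩.

-0.429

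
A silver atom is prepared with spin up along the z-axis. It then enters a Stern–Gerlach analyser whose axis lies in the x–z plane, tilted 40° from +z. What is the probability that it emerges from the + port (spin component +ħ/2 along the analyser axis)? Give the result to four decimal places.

For spin-½, the probability of finding spin-up along an axis at angle θ to the initial spin direction is cos²(θ/2); spin-down is sin²(θ/2).
θ = 40°, so P = cos²(20°) ≈ 0.8830.

0.8830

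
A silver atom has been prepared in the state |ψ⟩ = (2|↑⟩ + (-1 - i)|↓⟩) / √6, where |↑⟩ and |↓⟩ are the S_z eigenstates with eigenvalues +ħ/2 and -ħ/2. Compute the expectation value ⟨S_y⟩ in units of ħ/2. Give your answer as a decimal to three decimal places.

-0.667

⟨σ_y⟩ = 2 Im(a* b)/(|a|²+|b|²) with a = 2, b = (-1 - i).
a* b = (-2 - 2i), so ⟨σ_y⟩ = -4/6.
⟨S_y⟩ = (ħ/2)·⟨σ_y⟩.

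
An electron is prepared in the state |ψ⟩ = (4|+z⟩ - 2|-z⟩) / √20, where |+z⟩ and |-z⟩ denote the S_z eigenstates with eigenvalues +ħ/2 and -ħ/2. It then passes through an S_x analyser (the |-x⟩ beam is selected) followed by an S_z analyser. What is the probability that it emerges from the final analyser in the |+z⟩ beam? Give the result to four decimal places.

First analyser (S_x): P(|-x⟩) = |⟨-x|ψ⟩|² = 36/40.
After stage 1 the state is |-x⟩; P(|+z⟩) = |⟨+z|-x⟩|² = 1/2.
Joint probability = 36/40 × 1/2 = 0.4500.

0.4500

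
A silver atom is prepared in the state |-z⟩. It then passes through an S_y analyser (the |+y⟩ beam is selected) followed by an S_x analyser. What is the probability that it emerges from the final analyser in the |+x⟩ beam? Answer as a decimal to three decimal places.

0.250

First analyser (S_y): from |-z⟩, P(|+y⟩) = 1/2.
After stage 1 the state is |+y⟩; P(|+x⟩) = |⟨+x|+y⟩|² = 1/2.
Joint probability = 1/2 × 1/2 = 0.250.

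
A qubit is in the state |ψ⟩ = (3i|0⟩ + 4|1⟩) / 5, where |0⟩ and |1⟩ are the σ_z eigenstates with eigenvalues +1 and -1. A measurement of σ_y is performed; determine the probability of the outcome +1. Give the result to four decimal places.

0.0200

|+y⟩ = (|0⟩ + i|1⟩)/√2, so ⟨+y|ψ⟩ = (-i) / (√2·5).
P = |-i|² / 50 = 1/50.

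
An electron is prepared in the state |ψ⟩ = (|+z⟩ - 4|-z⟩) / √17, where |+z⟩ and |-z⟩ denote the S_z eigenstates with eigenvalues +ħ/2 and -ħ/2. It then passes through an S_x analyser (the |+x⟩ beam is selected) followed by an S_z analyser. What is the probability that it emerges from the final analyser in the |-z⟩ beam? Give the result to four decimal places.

0.1324

First analyser (S_x): P(|+x⟩) = |⟨+x|ψ⟩|² = 9/34.
After stage 1 the state is |+x⟩; P(|-z⟩) = |⟨-z|+x⟩|² = 1/2.
Joint probability = 9/34 × 1/2 = 0.1324.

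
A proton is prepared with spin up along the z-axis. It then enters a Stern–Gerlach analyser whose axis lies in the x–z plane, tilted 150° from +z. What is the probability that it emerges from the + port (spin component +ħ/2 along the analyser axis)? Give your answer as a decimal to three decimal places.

0.067

For spin-½, the probability of finding spin-up along an axis at angle θ to the initial spin direction is cos²(θ/2); spin-down is sin²(θ/2).
θ = 150°, so P = cos²(75°) ≈ 0.067.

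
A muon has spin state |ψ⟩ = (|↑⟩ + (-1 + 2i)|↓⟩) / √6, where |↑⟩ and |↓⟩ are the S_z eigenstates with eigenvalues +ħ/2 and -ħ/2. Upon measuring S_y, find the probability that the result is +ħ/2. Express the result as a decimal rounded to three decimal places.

|+y⟩ = (|↑⟩ + i|↓⟩)/√2, so ⟨+y|ψ⟩ = (3 + i) / (√2·√6).
P = |3 + i|² / 12 = 10/12.

0.833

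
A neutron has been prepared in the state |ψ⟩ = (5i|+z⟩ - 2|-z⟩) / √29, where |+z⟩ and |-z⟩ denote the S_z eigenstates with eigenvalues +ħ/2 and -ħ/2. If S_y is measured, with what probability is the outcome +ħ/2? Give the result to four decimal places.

|+y⟩ = (|+z⟩ + i|-z⟩)/√2, so ⟨+y|ψ⟩ = (7i) / (√2·√29).
P = |7i|² / 58 = 49/58.

0.8448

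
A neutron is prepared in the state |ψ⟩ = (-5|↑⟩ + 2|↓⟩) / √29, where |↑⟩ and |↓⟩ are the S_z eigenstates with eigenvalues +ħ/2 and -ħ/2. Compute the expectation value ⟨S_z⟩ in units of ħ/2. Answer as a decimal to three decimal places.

0.724

⟨σ_z⟩ = |a|² - |b|² divided by |a|²+|b|², with a, b the |↑⟩, |↓⟩ amplitudes.
= (25 - 4)/29 = 21/29.
⟨S_z⟩ = (ħ/2)·⟨σ_z⟩.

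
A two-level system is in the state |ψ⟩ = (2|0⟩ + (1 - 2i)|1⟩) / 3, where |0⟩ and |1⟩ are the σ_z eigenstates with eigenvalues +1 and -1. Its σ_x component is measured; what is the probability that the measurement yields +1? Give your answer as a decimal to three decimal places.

0.722

|+x⟩ = (|0⟩ + |1⟩)/√2, so ⟨+x|ψ⟩ = (3 - 2i) / (√2·3).
P = |3 - 2i|² / 18 = 13/18.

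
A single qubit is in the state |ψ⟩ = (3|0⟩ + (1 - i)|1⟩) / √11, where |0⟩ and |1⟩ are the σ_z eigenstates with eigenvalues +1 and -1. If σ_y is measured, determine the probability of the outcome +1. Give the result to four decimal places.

|+y⟩ = (|0⟩ + i|1⟩)/√2, so ⟨+y|ψ⟩ = (2 - i) / (√2·√11).
P = |2 - i|² / 22 = 5/22.

0.2273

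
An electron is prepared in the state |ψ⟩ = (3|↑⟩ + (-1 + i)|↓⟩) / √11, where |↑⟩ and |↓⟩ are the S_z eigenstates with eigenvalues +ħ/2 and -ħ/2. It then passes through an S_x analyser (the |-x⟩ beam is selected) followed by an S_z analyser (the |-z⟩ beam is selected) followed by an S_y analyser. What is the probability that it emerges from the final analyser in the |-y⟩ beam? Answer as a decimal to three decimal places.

0.193

First analyser (S_x): P(|-x⟩) = |⟨-x|ψ⟩|² = 17/22.
After stage 1 the state is |-x⟩; P(|-z⟩) = |⟨-z|-x⟩|² = 1/2.
After stage 2 the state is |-z⟩; P(|-y⟩) = |⟨-y|-z⟩|² = 1/2.
Joint probability = 17/22 × 1/2 × 1/2 = 0.193.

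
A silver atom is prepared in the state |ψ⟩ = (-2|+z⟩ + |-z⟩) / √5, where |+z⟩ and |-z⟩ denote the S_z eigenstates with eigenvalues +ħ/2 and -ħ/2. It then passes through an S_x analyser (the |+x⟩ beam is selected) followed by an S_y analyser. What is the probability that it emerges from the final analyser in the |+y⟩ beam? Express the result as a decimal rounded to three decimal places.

First analyser (S_x): P(|+x⟩) = |⟨+x|ψ⟩|² = 1/10.
After stage 1 the state is |+x⟩; P(|+y⟩) = |⟨+y|+x⟩|² = 1/2.
Joint probability = 1/10 × 1/2 = 0.050.

0.050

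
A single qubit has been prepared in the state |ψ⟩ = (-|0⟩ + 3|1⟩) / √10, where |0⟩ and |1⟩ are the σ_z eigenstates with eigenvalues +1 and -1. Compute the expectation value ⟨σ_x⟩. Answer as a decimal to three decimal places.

-0.600

⟨σ_x⟩ = 2 Re(a* b)/(|a|²+|b|²) with a = -1, b = 3.
a* b = -3, so ⟨σ_x⟩ = -6/10.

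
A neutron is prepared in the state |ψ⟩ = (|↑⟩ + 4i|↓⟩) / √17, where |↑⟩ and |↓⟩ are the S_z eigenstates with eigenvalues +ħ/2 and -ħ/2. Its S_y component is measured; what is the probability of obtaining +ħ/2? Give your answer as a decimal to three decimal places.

0.735

|+y⟩ = (|↑⟩ + i|↓⟩)/√2, so ⟨+y|ψ⟩ = (5) / (√2·√17).
P = |5|² / 34 = 25/34.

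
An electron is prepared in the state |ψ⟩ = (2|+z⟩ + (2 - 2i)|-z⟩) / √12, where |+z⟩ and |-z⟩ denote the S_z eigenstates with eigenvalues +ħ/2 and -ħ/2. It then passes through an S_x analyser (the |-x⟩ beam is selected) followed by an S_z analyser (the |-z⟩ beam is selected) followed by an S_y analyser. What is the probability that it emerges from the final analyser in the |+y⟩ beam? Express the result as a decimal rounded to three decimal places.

0.042

First analyser (S_x): P(|-x⟩) = |⟨-x|ψ⟩|² = 4/24.
After stage 1 the state is |-x⟩; P(|-z⟩) = |⟨-z|-x⟩|² = 1/2.
After stage 2 the state is |-z⟩; P(|+y⟩) = |⟨+y|-z⟩|² = 1/2.
Joint probability = 4/24 × 1/2 × 1/2 = 0.042.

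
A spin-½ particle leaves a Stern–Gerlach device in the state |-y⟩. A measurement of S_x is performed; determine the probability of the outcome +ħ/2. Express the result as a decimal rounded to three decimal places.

0.500

In the S_z basis, |-y⟩ = (|↑⟩ - i|↓⟩)/√2 and |+x⟩ = (|↑⟩ + |↓⟩)/√2.
|⟨+x|-y⟩|² = 1/2.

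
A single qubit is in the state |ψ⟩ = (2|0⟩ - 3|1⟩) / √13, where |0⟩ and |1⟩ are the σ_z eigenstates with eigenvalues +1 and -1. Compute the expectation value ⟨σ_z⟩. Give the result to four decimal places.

⟨σ_z⟩ = |a|² - |b|² divided by |a|²+|b|², with a, b the |0⟩, |1⟩ amplitudes.
= (4 - 9)/13 = -5/13.

-0.3846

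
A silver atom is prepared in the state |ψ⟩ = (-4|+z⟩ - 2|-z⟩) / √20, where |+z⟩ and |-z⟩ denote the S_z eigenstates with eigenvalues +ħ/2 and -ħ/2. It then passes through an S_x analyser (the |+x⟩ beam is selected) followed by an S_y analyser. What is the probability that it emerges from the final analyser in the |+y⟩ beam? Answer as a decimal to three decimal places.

0.450

First analyser (S_x): P(|+x⟩) = |⟨+x|ψ⟩|² = 36/40.
After stage 1 the state is |+x⟩; P(|+y⟩) = |⟨+y|+x⟩|² = 1/2.
Joint probability = 36/40 × 1/2 = 0.450.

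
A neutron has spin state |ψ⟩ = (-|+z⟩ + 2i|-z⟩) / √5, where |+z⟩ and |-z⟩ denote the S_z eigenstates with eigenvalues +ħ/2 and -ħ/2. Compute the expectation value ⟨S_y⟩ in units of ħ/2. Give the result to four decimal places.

⟨σ_y⟩ = 2 Im(a* b)/(|a|²+|b|²) with a = -1, b = 2i.
a* b = -2i, so ⟨σ_y⟩ = -4/5.
⟨S_y⟩ = (ħ/2)·⟨σ_y⟩.

-0.8000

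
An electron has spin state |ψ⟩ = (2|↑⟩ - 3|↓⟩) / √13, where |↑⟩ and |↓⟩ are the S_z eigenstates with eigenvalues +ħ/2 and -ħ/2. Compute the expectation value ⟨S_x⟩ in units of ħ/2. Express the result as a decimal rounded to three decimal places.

⟨σ_x⟩ = 2 Re(a* b)/(|a|²+|b|²) with a = 2, b = -3.
a* b = -6, so ⟨σ_x⟩ = -12/13.
⟨S_x⟩ = (ħ/2)·⟨σ_x⟩.

-0.923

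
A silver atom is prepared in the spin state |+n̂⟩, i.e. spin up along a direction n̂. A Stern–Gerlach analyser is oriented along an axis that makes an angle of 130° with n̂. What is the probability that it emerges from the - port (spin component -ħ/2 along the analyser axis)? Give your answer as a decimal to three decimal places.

0.821

For spin-½, the probability of finding spin-up along an axis at angle θ to the initial spin direction is cos²(θ/2); spin-down is sin²(θ/2).
θ = 130°, so P = sin²(65°) ≈ 0.821.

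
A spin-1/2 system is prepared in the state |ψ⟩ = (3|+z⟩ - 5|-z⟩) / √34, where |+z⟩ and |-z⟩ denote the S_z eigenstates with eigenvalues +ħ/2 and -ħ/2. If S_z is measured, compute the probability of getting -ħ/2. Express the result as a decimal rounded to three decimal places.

The -ħ/2 outcome corresponds to |-z⟩. Its amplitude in |ψ⟩ is -5/√34.
P = |-5|² / 34 = 25/34.

0.735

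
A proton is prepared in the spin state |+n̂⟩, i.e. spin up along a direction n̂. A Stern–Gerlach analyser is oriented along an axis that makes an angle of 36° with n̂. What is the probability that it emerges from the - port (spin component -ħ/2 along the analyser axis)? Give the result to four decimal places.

For spin-½, the probability of finding spin-up along an axis at angle θ to the initial spin direction is cos²(θ/2); spin-down is sin²(θ/2).
θ = 36°, so P = sin²(18°) ≈ 0.0955.

0.0955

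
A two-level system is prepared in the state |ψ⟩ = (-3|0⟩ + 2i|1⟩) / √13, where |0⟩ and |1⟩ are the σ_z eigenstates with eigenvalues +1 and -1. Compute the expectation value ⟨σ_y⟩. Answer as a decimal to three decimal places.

⟨σ_y⟩ = 2 Im(a* b)/(|a|²+|b|²) with a = -3, b = 2i.
a* b = -6i, so ⟨σ_y⟩ = -12/13.

-0.923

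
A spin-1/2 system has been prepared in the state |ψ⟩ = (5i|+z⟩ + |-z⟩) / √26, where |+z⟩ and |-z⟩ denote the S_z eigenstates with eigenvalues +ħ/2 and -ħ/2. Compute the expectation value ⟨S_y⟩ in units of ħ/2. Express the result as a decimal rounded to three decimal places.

⟨σ_y⟩ = 2 Im(a* b)/(|a|²+|b|²) with a = 5i, b = 1.
a* b = -5i, so ⟨σ_y⟩ = -10/26.
⟨S_y⟩ = (ħ/2)·⟨σ_y⟩.

-0.385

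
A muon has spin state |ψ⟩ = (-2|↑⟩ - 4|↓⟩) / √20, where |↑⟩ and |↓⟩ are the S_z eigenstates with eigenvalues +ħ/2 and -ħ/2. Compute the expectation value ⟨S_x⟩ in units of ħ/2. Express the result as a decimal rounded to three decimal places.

⟨σ_x⟩ = 2 Re(a* b)/(|a|²+|b|²) with a = -2, b = -4.
a* b = 8, so ⟨σ_x⟩ = 16/20.
⟨S_x⟩ = (ħ/2)·⟨σ_x⟩.

0.800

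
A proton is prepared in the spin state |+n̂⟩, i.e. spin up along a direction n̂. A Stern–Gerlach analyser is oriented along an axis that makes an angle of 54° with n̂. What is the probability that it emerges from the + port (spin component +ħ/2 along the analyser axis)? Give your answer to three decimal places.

0.794

For spin-½, the probability of finding spin-up along an axis at angle θ to the initial spin direction is cos²(θ/2); spin-down is sin²(θ/2).
θ = 54°, so P = cos²(27°) ≈ 0.794.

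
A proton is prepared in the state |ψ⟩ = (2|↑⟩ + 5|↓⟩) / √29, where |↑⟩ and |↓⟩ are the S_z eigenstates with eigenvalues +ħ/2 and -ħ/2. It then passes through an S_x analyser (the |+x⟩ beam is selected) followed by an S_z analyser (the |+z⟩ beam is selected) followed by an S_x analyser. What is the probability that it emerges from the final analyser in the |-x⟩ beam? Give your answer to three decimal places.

0.211

First analyser (S_x): P(|+x⟩) = |⟨+x|ψ⟩|² = 49/58.
After stage 1 the state is |+x⟩; P(|+z⟩) = |⟨+z|+x⟩|² = 1/2.
After stage 2 the state is |+z⟩; P(|-x⟩) = |⟨-x|+z⟩|² = 1/2.
Joint probability = 49/58 × 1/2 × 1/2 = 0.211.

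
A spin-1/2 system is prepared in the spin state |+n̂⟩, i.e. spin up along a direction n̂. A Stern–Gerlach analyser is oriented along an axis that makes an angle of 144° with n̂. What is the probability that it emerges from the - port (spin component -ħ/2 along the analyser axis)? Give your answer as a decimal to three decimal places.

0.905

For spin-½, the probability of finding spin-up along an axis at angle θ to the initial spin direction is cos²(θ/2); spin-down is sin²(θ/2).
θ = 144°, so P = sin²(72°) ≈ 0.905.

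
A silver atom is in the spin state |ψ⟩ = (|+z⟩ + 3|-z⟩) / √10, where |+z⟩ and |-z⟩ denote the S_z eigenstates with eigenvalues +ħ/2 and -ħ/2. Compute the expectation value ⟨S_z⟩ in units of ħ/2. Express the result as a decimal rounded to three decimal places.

-0.800

⟨σ_z⟩ = |a|² - |b|² divided by |a|²+|b|², with a, b the |+z⟩, |-z⟩ amplitudes.
= (1 - 9)/10 = -8/10.
⟨S_z⟩ = (ħ/2)·⟨σ_z⟩.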